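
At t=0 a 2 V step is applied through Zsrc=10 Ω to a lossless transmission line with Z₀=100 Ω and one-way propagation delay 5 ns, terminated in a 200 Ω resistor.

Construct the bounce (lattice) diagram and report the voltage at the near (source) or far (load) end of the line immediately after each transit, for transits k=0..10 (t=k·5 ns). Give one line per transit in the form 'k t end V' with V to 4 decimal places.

0 0 source 1.8182
1 5 load 2.4242
2 10 source 1.9284
3 15 load 1.7631
4 20 source 1.8983
5 25 load 1.9434
6 30 source 1.9065
7 35 load 1.8942
8 40 source 1.9043
9 45 load 1.9076
10 50 source 1.9049

Γ_L=0.333333, Γ_S=-0.818182; launch V₁=2·100/110=1.818182
k=0 src: V=1.8182
k=1 load: inc=1.818182, refl=1.818182·0.333333=0.6061; V=0.000000+1.818182+0.606061=2.4242
k=2 src: inc=0.606061, refl=0.606061·-0.818182=-0.4959; V=1.818182+0.606061+-0.495868=1.9284
k=3 load: inc=-0.495868, refl=-0.495868·0.333333=-0.1653; V=2.424242+-0.495868+-0.165289=1.7631
k=4 src: inc=-0.165289, refl=-0.165289·-0.818182=0.1352; V=1.928375+-0.165289+0.135237=1.8983
k=5 load: inc=0.135237, refl=0.135237·0.333333=0.0451; V=1.763085+0.135237+0.045079=1.9434
k=6 src: inc=0.045079, refl=0.045079·-0.818182=-0.0369; V=1.898322+0.045079+-0.036883=1.9065
k=7 load: inc=-0.036883, refl=-0.036883·0.333333=-0.0123; V=1.943401+-0.036883+-0.012294=1.8942
k=8 src: inc=-0.012294, refl=-0.012294·-0.818182=0.0101; V=1.906518+-0.012294+0.010059=1.9043
k=9 load: inc=0.010059, refl=0.010059·0.333333=0.0034; V=1.894224+0.010059+0.003353=1.9076
k=10 src: inc=0.003353, refl=0.003353·-0.818182=-0.0027; V=1.904283+0.003353+-0.002743=1.9049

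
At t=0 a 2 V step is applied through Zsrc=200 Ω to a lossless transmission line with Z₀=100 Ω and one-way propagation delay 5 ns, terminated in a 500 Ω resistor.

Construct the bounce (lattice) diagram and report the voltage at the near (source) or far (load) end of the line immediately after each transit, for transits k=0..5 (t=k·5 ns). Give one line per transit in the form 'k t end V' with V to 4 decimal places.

0 0 source 0.6667
1 5 load 1.1111
2 10 source 1.2593
3 15 load 1.3580
4 20 source 1.3909
5 25 load 1.4129

Γ_L=0.666667, Γ_S=0.333333; launch V₁=2·100/300=0.666667
k=0 src: V=0.6667
k=1 load: inc=0.666667, refl=0.666667·0.666667=0.4444; V=0.000000+0.666667+0.444444=1.1111
k=2 src: inc=0.444444, refl=0.444444·0.333333=0.1481; V=0.666667+0.444444+0.148148=1.2593
k=3 load: inc=0.148148, refl=0.148148·0.666667=0.0988; V=1.111111+0.148148+0.098765=1.3580
k=4 src: inc=0.098765, refl=0.098765·0.333333=0.0329; V=1.259259+0.098765+0.032922=1.3909
k=5 load: inc=0.032922, refl=0.032922·0.666667=0.0219; V=1.358025+0.032922+0.021948=1.4129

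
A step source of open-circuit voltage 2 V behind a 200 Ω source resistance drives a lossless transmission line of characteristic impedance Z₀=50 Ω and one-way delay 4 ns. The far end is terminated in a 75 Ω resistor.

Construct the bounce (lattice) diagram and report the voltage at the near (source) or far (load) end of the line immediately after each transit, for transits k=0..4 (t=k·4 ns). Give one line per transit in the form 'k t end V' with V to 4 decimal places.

0 0 source 0.4000
1 4 load 0.4800
2 8 source 0.5280
3 12 load 0.5376
4 16 source 0.5434

Γ_L=0.200000, Γ_S=0.600000; launch V₁=2·50/250=0.400000
k=0 src: V=0.4000
k=1 load: inc=0.400000, refl=0.400000·0.200000=0.0800; V=0.000000+0.400000+0.080000=0.4800
k=2 src: inc=0.080000, refl=0.080000·0.600000=0.0480; V=0.400000+0.080000+0.048000=0.5280
k=3 load: inc=0.048000, refl=0.048000·0.200000=0.0096; V=0.480000+0.048000+0.009600=0.5376
k=4 src: inc=0.009600, refl=0.009600·0.600000=0.0058; V=0.528000+0.009600+0.005760=0.5434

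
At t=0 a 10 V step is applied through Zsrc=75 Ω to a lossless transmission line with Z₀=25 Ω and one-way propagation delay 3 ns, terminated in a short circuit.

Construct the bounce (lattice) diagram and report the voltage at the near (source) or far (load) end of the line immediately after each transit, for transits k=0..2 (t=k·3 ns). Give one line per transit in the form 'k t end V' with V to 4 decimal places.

Γ_L=-1.000000, Γ_S=0.500000; launch V₁=10·25/100=2.500000
k=0 src: V=2.5000
k=1 load: inc=2.500000, refl=2.500000·-1.000000=-2.5000; V=0.000000+2.500000+-2.500000=0.0000
k=2 src: inc=-2.500000, refl=-2.500000·0.500000=-1.2500; V=2.500000+-2.500000+-1.250000=-1.2500

0 0 source 2.5000
1 3 load 0.0000
2 6 source -1.2500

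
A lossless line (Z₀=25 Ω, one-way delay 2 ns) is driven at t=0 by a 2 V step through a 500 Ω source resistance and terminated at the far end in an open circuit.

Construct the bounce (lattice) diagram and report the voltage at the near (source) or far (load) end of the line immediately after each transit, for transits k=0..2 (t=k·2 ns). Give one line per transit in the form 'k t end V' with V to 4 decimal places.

Γ_L=1.000000, Γ_S=0.904762; launch V₁=2·25/525=0.095238
k=0 src: V=0.0952
k=1 load: inc=0.095238, refl=0.095238·1.000000=0.0952; V=0.000000+0.095238+0.095238=0.1905
k=2 src: inc=0.095238, refl=0.095238·0.904762=0.0862; V=0.095238+0.095238+0.086168=0.2766

0 0 source 0.0952
1 2 load 0.1905
2 4 source 0.2766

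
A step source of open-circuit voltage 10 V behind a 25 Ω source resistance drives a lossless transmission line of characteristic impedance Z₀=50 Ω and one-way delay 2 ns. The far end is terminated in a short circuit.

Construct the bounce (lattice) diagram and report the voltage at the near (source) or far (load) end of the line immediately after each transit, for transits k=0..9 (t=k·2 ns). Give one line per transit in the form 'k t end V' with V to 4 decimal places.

Γ_L=-1.000000, Γ_S=-0.333333; launch V₁=10·50/75=6.666667
k=0 src: V=6.6667
k=1 load: inc=6.666667, refl=6.666667·-1.000000=-6.6667; V=0.000000+6.666667+-6.666667=0.0000
k=2 src: inc=-6.666667, refl=-6.666667·-0.333333=2.2222; V=6.666667+-6.666667+2.222222=2.2222
k=3 load: inc=2.222222, refl=2.222222·-1.000000=-2.2222; V=0.000000+2.222222+-2.222222=0.0000
k=4 src: inc=-2.222222, refl=-2.222222·-0.333333=0.7407; V=2.222222+-2.222222+0.740741=0.7407
k=5 load: inc=0.740741, refl=0.740741·-1.000000=-0.7407; V=0.000000+0.740741+-0.740741=0.0000
k=6 src: inc=-0.740741, refl=-0.740741·-0.333333=0.2469; V=0.740741+-0.740741+0.246914=0.2469
k=7 load: inc=0.246914, refl=0.246914·-1.000000=-0.2469; V=0.000000+0.246914+-0.246914=0.0000
k=8 src: inc=-0.246914, refl=-0.246914·-0.333333=0.0823; V=0.246914+-0.246914+0.082305=0.0823
k=9 load: inc=0.082305, refl=0.082305·-1.000000=-0.0823; V=0.000000+0.082305+-0.082305=0.0000

0 0 source 6.6667
1 2 load 0.0000
2 4 source 2.2222
3 6 load 0.0000
4 8 source 0.7407
5 10 load 0.0000
6 12 source 0.2469
7 14 load 0.0000
8 16 source 0.0823
9 18 load 0.0000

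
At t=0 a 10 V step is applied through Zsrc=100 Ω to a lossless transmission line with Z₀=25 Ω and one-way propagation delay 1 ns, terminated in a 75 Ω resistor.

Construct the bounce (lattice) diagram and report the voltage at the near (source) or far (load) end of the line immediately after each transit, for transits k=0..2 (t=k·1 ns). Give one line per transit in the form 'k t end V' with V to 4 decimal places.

0 0 source 2.0000
1 1 load 3.0000
2 2 source 3.6000

Γ_L=0.500000, Γ_S=0.600000; launch V₁=10·25/125=2.000000
k=0 src: V=2.0000
k=1 load: inc=2.000000, refl=2.000000·0.500000=1.0000; V=0.000000+2.000000+1.000000=3.0000
k=2 src: inc=1.000000, refl=1.000000·0.600000=0.6000; V=2.000000+1.000000+0.600000=3.6000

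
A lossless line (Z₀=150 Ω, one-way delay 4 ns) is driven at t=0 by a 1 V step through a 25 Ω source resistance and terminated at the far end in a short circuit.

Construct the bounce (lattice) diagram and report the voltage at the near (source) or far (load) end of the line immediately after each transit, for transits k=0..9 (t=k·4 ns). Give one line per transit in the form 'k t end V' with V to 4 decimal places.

0 0 source 0.8571
1 4 load 0.0000
2 8 source 0.6122
3 12 load 0.0000
4 16 source 0.4373
5 20 load 0.0000
6 24 source 0.3124
7 28 load 0.0000
8 32 source 0.2231
9 36 load 0.0000

Γ_L=-1.000000, Γ_S=-0.714286; launch V₁=1·150/175=0.857143
k=0 src: V=0.8571
k=1 load: inc=0.857143, refl=0.857143·-1.000000=-0.8571; V=0.000000+0.857143+-0.857143=0.0000
k=2 src: inc=-0.857143, refl=-0.857143·-0.714286=0.6122; V=0.857143+-0.857143+0.612245=0.6122
k=3 load: inc=0.612245, refl=0.612245·-1.000000=-0.6122; V=0.000000+0.612245+-0.612245=0.0000
k=4 src: inc=-0.612245, refl=-0.612245·-0.714286=0.4373; V=0.612245+-0.612245+0.437318=0.4373
k=5 load: inc=0.437318, refl=0.437318·-1.000000=-0.4373; V=0.000000+0.437318+-0.437318=0.0000
k=6 src: inc=-0.437318, refl=-0.437318·-0.714286=0.3124; V=0.437318+-0.437318+0.312370=0.3124
k=7 load: inc=0.312370, refl=0.312370·-1.000000=-0.3124; V=0.000000+0.312370+-0.312370=0.0000
k=8 src: inc=-0.312370, refl=-0.312370·-0.714286=0.2231; V=0.312370+-0.312370+0.223121=0.2231
k=9 load: inc=0.223121, refl=0.223121·-1.000000=-0.2231; V=0.000000+0.223121+-0.223121=0.0000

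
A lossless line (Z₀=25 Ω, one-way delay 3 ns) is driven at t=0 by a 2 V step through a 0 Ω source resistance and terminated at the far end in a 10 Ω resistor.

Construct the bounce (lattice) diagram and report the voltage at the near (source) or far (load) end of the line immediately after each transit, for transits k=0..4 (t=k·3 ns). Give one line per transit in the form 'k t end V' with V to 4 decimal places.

Γ_L=-0.428571, Γ_S=-1.000000; launch V₁=2·25/25=2.000000
k=0 src: V=2.0000
k=1 load: inc=2.000000, refl=2.000000·-0.428571=-0.8571; V=0.000000+2.000000+-0.857143=1.1429
k=2 src: inc=-0.857143, refl=-0.857143·-1.000000=0.8571; V=2.000000+-0.857143+0.857143=2.0000
k=3 load: inc=0.857143, refl=0.857143·-0.428571=-0.3673; V=1.142857+0.857143+-0.367347=1.6327
k=4 src: inc=-0.367347, refl=-0.367347·-1.000000=0.3673; V=2.000000+-0.367347+0.367347=2.0000

0 0 source 2.0000
1 3 load 1.1429
2 6 source 2.0000
3 9 load 1.6327
4 12 source 2.0000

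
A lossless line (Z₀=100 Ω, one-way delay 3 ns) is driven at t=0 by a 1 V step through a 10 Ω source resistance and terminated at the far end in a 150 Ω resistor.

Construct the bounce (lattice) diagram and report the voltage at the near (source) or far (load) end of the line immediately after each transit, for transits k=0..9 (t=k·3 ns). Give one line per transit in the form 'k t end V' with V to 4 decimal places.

0 0 source 0.9091
1 3 load 1.0909
2 6 source 0.9421
3 9 load 0.9124
4 12 source 0.9367
5 15 load 0.9416
6 18 source 0.9376
7 21 load 0.9368
8 24 source 0.9375
9 27 load 0.9376

Γ_L=0.200000, Γ_S=-0.818182; launch V₁=1·100/110=0.909091
k=0 src: V=0.9091
k=1 load: inc=0.909091, refl=0.909091·0.200000=0.1818; V=0.000000+0.909091+0.181818=1.0909
k=2 src: inc=0.181818, refl=0.181818·-0.818182=-0.1488; V=0.909091+0.181818+-0.148760=0.9421
k=3 load: inc=-0.148760, refl=-0.148760·0.200000=-0.0298; V=1.090909+-0.148760+-0.029752=0.9124
k=4 src: inc=-0.029752, refl=-0.029752·-0.818182=0.0243; V=0.942149+-0.029752+0.024343=0.9367
k=5 load: inc=0.024343, refl=0.024343·0.200000=0.0049; V=0.912397+0.024343+0.004869=0.9416
k=6 src: inc=0.004869, refl=0.004869·-0.818182=-0.0040; V=0.936739+0.004869+-0.003983=0.9376
k=7 load: inc=-0.003983, refl=-0.003983·0.200000=-0.0008; V=0.941608+-0.003983+-0.000797=0.9368
k=8 src: inc=-0.000797, refl=-0.000797·-0.818182=0.0007; V=0.937624+-0.000797+0.000652=0.9375
k=9 load: inc=0.000652, refl=0.000652·0.200000=0.0001; V=0.936828+0.000652+0.000130=0.9376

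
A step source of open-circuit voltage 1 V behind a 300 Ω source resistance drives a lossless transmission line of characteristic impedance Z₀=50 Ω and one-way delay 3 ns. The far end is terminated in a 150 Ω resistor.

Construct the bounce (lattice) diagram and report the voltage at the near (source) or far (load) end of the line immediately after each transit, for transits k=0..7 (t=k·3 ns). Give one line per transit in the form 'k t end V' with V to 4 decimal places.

Γ_L=0.500000, Γ_S=0.714286; launch V₁=1·50/350=0.142857
k=0 src: V=0.1429
k=1 load: inc=0.142857, refl=0.142857·0.500000=0.0714; V=0.000000+0.142857+0.071429=0.2143
k=2 src: inc=0.071429, refl=0.071429·0.714286=0.0510; V=0.142857+0.071429+0.051020=0.2653
k=3 load: inc=0.051020, refl=0.051020·0.500000=0.0255; V=0.214286+0.051020+0.025510=0.2908
k=4 src: inc=0.025510, refl=0.025510·0.714286=0.0182; V=0.265306+0.025510+0.018222=0.3090
k=5 load: inc=0.018222, refl=0.018222·0.500000=0.0091; V=0.290816+0.018222+0.009111=0.3181
k=6 src: inc=0.009111, refl=0.009111·0.714286=0.0065; V=0.309038+0.009111+0.006508=0.3247
k=7 load: inc=0.006508, refl=0.006508·0.500000=0.0033; V=0.318149+0.006508+0.003254=0.3279

0 0 source 0.1429
1 3 load 0.2143
2 6 source 0.2653
3 9 load 0.2908
4 12 source 0.3090
5 15 load 0.3181
6 18 source 0.3247
7 21 load 0.3279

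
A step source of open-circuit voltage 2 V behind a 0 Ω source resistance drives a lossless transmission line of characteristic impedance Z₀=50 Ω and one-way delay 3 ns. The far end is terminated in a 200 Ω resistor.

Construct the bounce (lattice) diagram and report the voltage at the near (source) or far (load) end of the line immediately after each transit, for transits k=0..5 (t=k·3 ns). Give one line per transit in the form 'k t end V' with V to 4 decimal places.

Γ_L=0.600000, Γ_S=-1.000000; launch V₁=2·50/50=2.000000
k=0 src: V=2.0000
k=1 load: inc=2.000000, refl=2.000000·0.600000=1.2000; V=0.000000+2.000000+1.200000=3.2000
k=2 src: inc=1.200000, refl=1.200000·-1.000000=-1.2000; V=2.000000+1.200000+-1.200000=2.0000
k=3 load: inc=-1.200000, refl=-1.200000·0.600000=-0.7200; V=3.200000+-1.200000+-0.720000=1.2800
k=4 src: inc=-0.720000, refl=-0.720000·-1.000000=0.7200; V=2.000000+-0.720000+0.720000=2.0000
k=5 load: inc=0.720000, refl=0.720000·0.600000=0.4320; V=1.280000+0.720000+0.432000=2.4320

0 0 source 2.0000
1 3 load 3.2000
2 6 source 2.0000
3 9 load 1.2800
4 12 source 2.0000
5 15 load 2.4320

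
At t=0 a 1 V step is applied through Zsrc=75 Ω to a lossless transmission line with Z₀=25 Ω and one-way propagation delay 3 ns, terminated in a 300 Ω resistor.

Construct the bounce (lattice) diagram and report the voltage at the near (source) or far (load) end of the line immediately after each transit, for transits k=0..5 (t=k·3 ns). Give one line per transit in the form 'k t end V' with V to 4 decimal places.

Γ_L=0.846154, Γ_S=0.500000; launch V₁=1·25/100=0.250000
k=0 src: V=0.2500
k=1 load: inc=0.250000, refl=0.250000·0.846154=0.2115; V=0.000000+0.250000+0.211538=0.4615
k=2 src: inc=0.211538, refl=0.211538·0.500000=0.1058; V=0.250000+0.211538+0.105769=0.5673
k=3 load: inc=0.105769, refl=0.105769·0.846154=0.0895; V=0.461538+0.105769+0.089497=0.6568
k=4 src: inc=0.089497, refl=0.089497·0.500000=0.0447; V=0.567308+0.089497+0.044749=0.7016
k=5 load: inc=0.044749, refl=0.044749·0.846154=0.0379; V=0.656805+0.044749+0.037864=0.7394

0 0 source 0.2500
1 3 load 0.4615
2 6 source 0.5673
3 9 load 0.6568
4 12 source 0.7016
5 15 load 0.7394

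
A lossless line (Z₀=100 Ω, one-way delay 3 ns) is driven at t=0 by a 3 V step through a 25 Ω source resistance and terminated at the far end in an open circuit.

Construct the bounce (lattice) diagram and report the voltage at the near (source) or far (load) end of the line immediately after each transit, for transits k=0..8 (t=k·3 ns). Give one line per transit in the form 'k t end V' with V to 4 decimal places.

0 0 source 2.4000
1 3 load 4.8000
2 6 source 3.3600
3 9 load 1.9200
4 12 source 2.7840
5 15 load 3.6480
6 18 source 3.1296
7 21 load 2.6112
8 24 source 2.9222

Γ_L=1.000000, Γ_S=-0.600000; launch V₁=3·100/125=2.400000
k=0 src: V=2.4000
k=1 load: inc=2.400000, refl=2.400000·1.000000=2.4000; V=0.000000+2.400000+2.400000=4.8000
k=2 src: inc=2.400000, refl=2.400000·-0.600000=-1.4400; V=2.400000+2.400000+-1.440000=3.3600
k=3 load: inc=-1.440000, refl=-1.440000·1.000000=-1.4400; V=4.800000+-1.440000+-1.440000=1.9200
k=4 src: inc=-1.440000, refl=-1.440000·-0.600000=0.8640; V=3.360000+-1.440000+0.864000=2.7840
k=5 load: inc=0.864000, refl=0.864000·1.000000=0.8640; V=1.920000+0.864000+0.864000=3.6480
k=6 src: inc=0.864000, refl=0.864000·-0.600000=-0.5184; V=2.784000+0.864000+-0.518400=3.1296
k=7 load: inc=-0.518400, refl=-0.518400·1.000000=-0.5184; V=3.648000+-0.518400+-0.518400=2.6112
k=8 src: inc=-0.518400, refl=-0.518400·-0.600000=0.3110; V=3.129600+-0.518400+0.311040=2.9222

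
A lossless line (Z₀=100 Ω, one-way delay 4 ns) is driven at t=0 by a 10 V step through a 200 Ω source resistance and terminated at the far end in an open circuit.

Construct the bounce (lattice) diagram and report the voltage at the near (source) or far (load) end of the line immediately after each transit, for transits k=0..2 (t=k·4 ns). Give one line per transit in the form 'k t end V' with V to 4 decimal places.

0 0 source 3.3333
1 4 load 6.6667
2 8 source 7.7778

Γ_L=1.000000, Γ_S=0.333333; launch V₁=10·100/300=3.333333
k=0 src: V=3.3333
k=1 load: inc=3.333333, refl=3.333333·1.000000=3.3333; V=0.000000+3.333333+3.333333=6.6667
k=2 src: inc=3.333333, refl=3.333333·0.333333=1.1111; V=3.333333+3.333333+1.111111=7.7778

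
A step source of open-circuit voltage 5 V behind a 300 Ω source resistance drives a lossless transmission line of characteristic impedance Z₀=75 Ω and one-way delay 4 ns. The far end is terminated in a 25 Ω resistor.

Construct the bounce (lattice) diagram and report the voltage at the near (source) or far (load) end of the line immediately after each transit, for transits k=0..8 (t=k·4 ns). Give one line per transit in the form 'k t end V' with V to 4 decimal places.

0 0 source 1.0000
1 4 load 0.5000
2 8 source 0.2000
3 12 load 0.3500
4 16 source 0.4400
5 20 load 0.3950
6 24 source 0.3680
7 28 load 0.3815
8 32 source 0.3896

Γ_L=-0.500000, Γ_S=0.600000; launch V₁=5·75/375=1.000000
k=0 src: V=1.0000
k=1 load: inc=1.000000, refl=1.000000·-0.500000=-0.5000; V=0.000000+1.000000+-0.500000=0.5000
k=2 src: inc=-0.500000, refl=-0.500000·0.600000=-0.3000; V=1.000000+-0.500000+-0.300000=0.2000
k=3 load: inc=-0.300000, refl=-0.300000·-0.500000=0.1500; V=0.500000+-0.300000+0.150000=0.3500
k=4 src: inc=0.150000, refl=0.150000·0.600000=0.0900; V=0.200000+0.150000+0.090000=0.4400
k=5 load: inc=0.090000, refl=0.090000·-0.500000=-0.0450; V=0.350000+0.090000+-0.045000=0.3950
k=6 src: inc=-0.045000, refl=-0.045000·0.600000=-0.0270; V=0.440000+-0.045000+-0.027000=0.3680
k=7 load: inc=-0.027000, refl=-0.027000·-0.500000=0.0135; V=0.395000+-0.027000+0.013500=0.3815
k=8 src: inc=0.013500, refl=0.013500·0.600000=0.0081; V=0.368000+0.013500+0.008100=0.3896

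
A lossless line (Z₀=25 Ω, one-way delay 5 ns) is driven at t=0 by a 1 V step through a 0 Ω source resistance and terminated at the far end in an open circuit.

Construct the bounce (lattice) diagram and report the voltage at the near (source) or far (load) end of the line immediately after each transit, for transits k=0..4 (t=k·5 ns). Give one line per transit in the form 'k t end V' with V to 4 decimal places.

Γ_L=1.000000, Γ_S=-1.000000; launch V₁=1·25/25=1.000000
k=0 src: V=1.0000
k=1 load: inc=1.000000, refl=1.000000·1.000000=1.0000; V=0.000000+1.000000+1.000000=2.0000
k=2 src: inc=1.000000, refl=1.000000·-1.000000=-1.0000; V=1.000000+1.000000+-1.000000=1.0000
k=3 load: inc=-1.000000, refl=-1.000000·1.000000=-1.0000; V=2.000000+-1.000000+-1.000000=0.0000
k=4 src: inc=-1.000000, refl=-1.000000·-1.000000=1.0000; V=1.000000+-1.000000+1.000000=1.0000

0 0 source 1.0000
1 5 load 2.0000
2 10 source 1.0000
3 15 load 0.0000
4 20 source 1.0000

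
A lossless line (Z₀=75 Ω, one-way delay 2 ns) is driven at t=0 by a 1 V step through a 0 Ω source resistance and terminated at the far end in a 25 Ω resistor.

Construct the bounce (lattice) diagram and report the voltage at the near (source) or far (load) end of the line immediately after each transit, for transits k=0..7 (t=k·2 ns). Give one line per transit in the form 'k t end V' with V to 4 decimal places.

Γ_L=-0.500000, Γ_S=-1.000000; launch V₁=1·75/75=1.000000
k=0 src: V=1.0000
k=1 load: inc=1.000000, refl=1.000000·-0.500000=-0.5000; V=0.000000+1.000000+-0.500000=0.5000
k=2 src: inc=-0.500000, refl=-0.500000·-1.000000=0.5000; V=1.000000+-0.500000+0.500000=1.0000
k=3 load: inc=0.500000, refl=0.500000·-0.500000=-0.2500; V=0.500000+0.500000+-0.250000=0.7500
k=4 src: inc=-0.250000, refl=-0.250000·-1.000000=0.2500; V=1.000000+-0.250000+0.250000=1.0000
k=5 load: inc=0.250000, refl=0.250000·-0.500000=-0.1250; V=0.750000+0.250000+-0.125000=0.8750
k=6 src: inc=-0.125000, refl=-0.125000·-1.000000=0.1250; V=1.000000+-0.125000+0.125000=1.0000
k=7 load: inc=0.125000, refl=0.125000·-0.500000=-0.0625; V=0.875000+0.125000+-0.062500=0.9375

0 0 source 1.0000
1 2 load 0.5000
2 4 source 1.0000
3 6 load 0.7500
4 8 source 1.0000
5 10 load 0.8750
6 12 source 1.0000
7 14 load 0.9375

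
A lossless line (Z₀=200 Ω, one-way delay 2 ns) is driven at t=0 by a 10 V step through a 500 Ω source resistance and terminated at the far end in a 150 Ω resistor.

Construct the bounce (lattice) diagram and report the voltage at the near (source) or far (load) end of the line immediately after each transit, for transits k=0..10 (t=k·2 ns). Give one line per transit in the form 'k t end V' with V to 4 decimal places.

0 0 source 2.8571
1 2 load 2.4490
2 4 source 2.2741
3 6 load 2.2990
4 8 source 2.3098
5 10 load 2.3082
6 12 source 2.3076
7 14 load 2.3077
8 16 source 2.3077
9 18 load 2.3077
10 20 source 2.3077

Γ_L=-0.142857, Γ_S=0.428571; launch V₁=10·200/700=2.857143
k=0 src: V=2.8571
k=1 load: inc=2.857143, refl=2.857143·-0.142857=-0.4082; V=0.000000+2.857143+-0.408163=2.4490
k=2 src: inc=-0.408163, refl=-0.408163·0.428571=-0.1749; V=2.857143+-0.408163+-0.174927=2.2741
k=3 load: inc=-0.174927, refl=-0.174927·-0.142857=0.0250; V=2.448980+-0.174927+0.024990=2.2990
k=4 src: inc=0.024990, refl=0.024990·0.428571=0.0107; V=2.274052+0.024990+0.010710=2.3098
k=5 load: inc=0.010710, refl=0.010710·-0.142857=-0.0015; V=2.299042+0.010710+-0.001530=2.3082
k=6 src: inc=-0.001530, refl=-0.001530·0.428571=-0.0007; V=2.309752+-0.001530+-0.000656=2.3076
k=7 load: inc=-0.000656, refl=-0.000656·-0.142857=0.0001; V=2.308222+-0.000656+0.000094=2.3077
k=8 src: inc=0.000094, refl=0.000094·0.428571=0.0000; V=2.307566+0.000094+0.000040=2.3077
k=9 load: inc=0.000040, refl=0.000040·-0.142857=-0.0000; V=2.307660+0.000040+-0.000006=2.3077
k=10 src: inc=-0.000006, refl=-0.000006·0.428571=-0.0000; V=2.307700+-0.000006+-0.000002=2.3077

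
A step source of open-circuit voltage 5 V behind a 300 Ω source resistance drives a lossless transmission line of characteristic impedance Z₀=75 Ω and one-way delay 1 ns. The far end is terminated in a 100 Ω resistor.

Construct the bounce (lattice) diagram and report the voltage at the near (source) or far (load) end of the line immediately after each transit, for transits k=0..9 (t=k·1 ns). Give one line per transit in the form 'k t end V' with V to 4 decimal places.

Γ_L=0.142857, Γ_S=0.600000; launch V₁=5·75/375=1.000000
k=0 src: V=1.0000
k=1 load: inc=1.000000, refl=1.000000·0.142857=0.1429; V=0.000000+1.000000+0.142857=1.1429
k=2 src: inc=0.142857, refl=0.142857·0.600000=0.0857; V=1.000000+0.142857+0.085714=1.2286
k=3 load: inc=0.085714, refl=0.085714·0.142857=0.0122; V=1.142857+0.085714+0.012245=1.2408
k=4 src: inc=0.012245, refl=0.012245·0.600000=0.0073; V=1.228571+0.012245+0.007347=1.2482
k=5 load: inc=0.007347, refl=0.007347·0.142857=0.0010; V=1.240816+0.007347+0.001050=1.2492
k=6 src: inc=0.001050, refl=0.001050·0.600000=0.0006; V=1.248163+0.001050+0.000630=1.2498
k=7 load: inc=0.000630, refl=0.000630·0.142857=0.0001; V=1.249213+0.000630+0.000090=1.2499
k=8 src: inc=0.000090, refl=0.000090·0.600000=0.0001; V=1.249843+0.000090+0.000054=1.2500
k=9 load: inc=0.000054, refl=0.000054·0.142857=0.0000; V=1.249933+0.000054+0.000008=1.2500

0 0 source 1.0000
1 1 load 1.1429
2 2 source 1.2286
3 3 load 1.2408
4 4 source 1.2482
5 5 load 1.2492
6 6 source 1.2498
7 7 load 1.2499
8 8 source 1.2500
9 9 load 1.2500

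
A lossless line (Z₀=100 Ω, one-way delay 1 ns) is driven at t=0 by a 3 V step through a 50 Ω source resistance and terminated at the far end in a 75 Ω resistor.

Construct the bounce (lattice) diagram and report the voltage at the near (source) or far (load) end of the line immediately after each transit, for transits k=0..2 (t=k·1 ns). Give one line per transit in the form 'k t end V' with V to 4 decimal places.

Γ_L=-0.142857, Γ_S=-0.333333; launch V₁=3·100/150=2.000000
k=0 src: V=2.0000
k=1 load: inc=2.000000, refl=2.000000·-0.142857=-0.2857; V=0.000000+2.000000+-0.285714=1.7143
k=2 src: inc=-0.285714, refl=-0.285714·-0.333333=0.0952; V=2.000000+-0.285714+0.095238=1.8095

0 0 source 2.0000
1 1 load 1.7143
2 2 source 1.8095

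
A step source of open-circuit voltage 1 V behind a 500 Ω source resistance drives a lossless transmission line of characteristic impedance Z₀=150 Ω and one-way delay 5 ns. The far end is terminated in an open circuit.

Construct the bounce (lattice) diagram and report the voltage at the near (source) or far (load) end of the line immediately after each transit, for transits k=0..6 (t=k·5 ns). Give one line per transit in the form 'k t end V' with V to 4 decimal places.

Γ_L=1.000000, Γ_S=0.538462; launch V₁=1·150/650=0.230769
k=0 src: V=0.2308
k=1 load: inc=0.230769, refl=0.230769·1.000000=0.2308; V=0.000000+0.230769+0.230769=0.4615
k=2 src: inc=0.230769, refl=0.230769·0.538462=0.1243; V=0.230769+0.230769+0.124260=0.5858
k=3 load: inc=0.124260, refl=0.124260·1.000000=0.1243; V=0.461538+0.124260+0.124260=0.7101
k=4 src: inc=0.124260, refl=0.124260·0.538462=0.0669; V=0.585799+0.124260+0.066909=0.7770
k=5 load: inc=0.066909, refl=0.066909·1.000000=0.0669; V=0.710059+0.066909+0.066909=0.8439
k=6 src: inc=0.066909, refl=0.066909·0.538462=0.0360; V=0.776969+0.066909+0.036028=0.8799

0 0 source 0.2308
1 5 load 0.4615
2 10 source 0.5858
3 15 load 0.7101
4 20 source 0.7770
5 25 load 0.8439
6 30 source 0.8799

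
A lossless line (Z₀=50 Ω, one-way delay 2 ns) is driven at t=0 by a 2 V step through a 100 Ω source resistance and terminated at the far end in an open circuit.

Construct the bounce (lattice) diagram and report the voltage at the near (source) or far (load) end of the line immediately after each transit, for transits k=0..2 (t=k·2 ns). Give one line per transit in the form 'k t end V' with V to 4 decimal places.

0 0 source 0.6667
1 2 load 1.3333
2 4 source 1.5556

Γ_L=1.000000, Γ_S=0.333333; launch V₁=2·50/150=0.666667
k=0 src: V=0.6667
k=1 load: inc=0.666667, refl=0.666667·1.000000=0.6667; V=0.000000+0.666667+0.666667=1.3333
k=2 src: inc=0.666667, refl=0.666667·0.333333=0.2222; V=0.666667+0.666667+0.222222=1.5556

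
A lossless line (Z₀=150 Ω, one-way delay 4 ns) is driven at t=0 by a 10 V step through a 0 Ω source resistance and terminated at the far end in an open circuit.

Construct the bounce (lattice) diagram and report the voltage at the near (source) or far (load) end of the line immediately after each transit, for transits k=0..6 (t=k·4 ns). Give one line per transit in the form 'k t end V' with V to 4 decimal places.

Γ_L=1.000000, Γ_S=-1.000000; launch V₁=10·150/150=10.000000
k=0 src: V=10.0000
k=1 load: inc=10.000000, refl=10.000000·1.000000=10.0000; V=0.000000+10.000000+10.000000=20.0000
k=2 src: inc=10.000000, refl=10.000000·-1.000000=-10.0000; V=10.000000+10.000000+-10.000000=10.0000
k=3 load: inc=-10.000000, refl=-10.000000·1.000000=-10.0000; V=20.000000+-10.000000+-10.000000=0.0000
k=4 src: inc=-10.000000, refl=-10.000000·-1.000000=10.0000; V=10.000000+-10.000000+10.000000=10.0000
k=5 load: inc=10.000000, refl=10.000000·1.000000=10.0000; V=0.000000+10.000000+10.000000=20.0000
k=6 src: inc=10.000000, refl=10.000000·-1.000000=-10.0000; V=10.000000+10.000000+-10.000000=10.0000

0 0 source 10.0000
1 4 load 20.0000
2 8 source 10.0000
3 12 load 0.0000
4 16 source 10.0000
5 20 load 20.0000
6 24 source 10.0000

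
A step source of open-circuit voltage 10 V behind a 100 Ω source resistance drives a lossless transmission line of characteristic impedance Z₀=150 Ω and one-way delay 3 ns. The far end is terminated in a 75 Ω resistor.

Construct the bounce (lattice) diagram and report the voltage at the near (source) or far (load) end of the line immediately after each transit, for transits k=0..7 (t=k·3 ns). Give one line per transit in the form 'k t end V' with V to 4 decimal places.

0 0 source 6.0000
1 3 load 4.0000
2 6 source 4.4000
3 9 load 4.2667
4 12 source 4.2933
5 15 load 4.2844
6 18 source 4.2862
7 21 load 4.2856

Γ_L=-0.333333, Γ_S=-0.200000; launch V₁=10·150/250=6.000000
k=0 src: V=6.0000
k=1 load: inc=6.000000, refl=6.000000·-0.333333=-2.0000; V=0.000000+6.000000+-2.000000=4.0000
k=2 src: inc=-2.000000, refl=-2.000000·-0.200000=0.4000; V=6.000000+-2.000000+0.400000=4.4000
k=3 load: inc=0.400000, refl=0.400000·-0.333333=-0.1333; V=4.000000+0.400000+-0.133333=4.2667
k=4 src: inc=-0.133333, refl=-0.133333·-0.200000=0.0267; V=4.400000+-0.133333+0.026667=4.2933
k=5 load: inc=0.026667, refl=0.026667·-0.333333=-0.0089; V=4.266667+0.026667+-0.008889=4.2844
k=6 src: inc=-0.008889, refl=-0.008889·-0.200000=0.0018; V=4.293333+-0.008889+0.001778=4.2862
k=7 load: inc=0.001778, refl=0.001778·-0.333333=-0.0006; V=4.284444+0.001778+-0.000593=4.2856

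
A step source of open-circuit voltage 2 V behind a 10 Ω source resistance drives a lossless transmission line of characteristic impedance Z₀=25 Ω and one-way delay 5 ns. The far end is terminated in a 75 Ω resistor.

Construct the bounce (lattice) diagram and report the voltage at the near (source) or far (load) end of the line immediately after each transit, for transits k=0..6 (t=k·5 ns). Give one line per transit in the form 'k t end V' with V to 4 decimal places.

Γ_L=0.500000, Γ_S=-0.428571; launch V₁=2·25/35=1.428571
k=0 src: V=1.4286
k=1 load: inc=1.428571, refl=1.428571·0.500000=0.7143; V=0.000000+1.428571+0.714286=2.1429
k=2 src: inc=0.714286, refl=0.714286·-0.428571=-0.3061; V=1.428571+0.714286+-0.306122=1.8367
k=3 load: inc=-0.306122, refl=-0.306122·0.500000=-0.1531; V=2.142857+-0.306122+-0.153061=1.6837
k=4 src: inc=-0.153061, refl=-0.153061·-0.428571=0.0656; V=1.836735+-0.153061+0.065598=1.7493
k=5 load: inc=0.065598, refl=0.065598·0.500000=0.0328; V=1.683673+0.065598+0.032799=1.7821
k=6 src: inc=0.032799, refl=0.032799·-0.428571=-0.0141; V=1.749271+0.032799+-0.014057=1.7680

0 0 source 1.4286
1 5 load 2.1429
2 10 source 1.8367
3 15 load 1.6837
4 20 source 1.7493
5 25 load 1.7821
6 30 source 1.7680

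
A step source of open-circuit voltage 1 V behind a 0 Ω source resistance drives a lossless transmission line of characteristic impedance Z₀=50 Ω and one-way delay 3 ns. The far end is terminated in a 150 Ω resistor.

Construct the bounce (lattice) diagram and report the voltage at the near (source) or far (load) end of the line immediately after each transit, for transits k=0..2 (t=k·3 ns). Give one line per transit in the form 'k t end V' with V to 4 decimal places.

0 0 source 1.0000
1 3 load 1.5000
2 6 source 1.0000

Γ_L=0.500000, Γ_S=-1.000000; launch V₁=1·50/50=1.000000
k=0 src: V=1.0000
k=1 load: inc=1.000000, refl=1.000000·0.500000=0.5000; V=0.000000+1.000000+0.500000=1.5000
k=2 src: inc=0.500000, refl=0.500000·-1.000000=-0.5000; V=1.000000+0.500000+-0.500000=1.0000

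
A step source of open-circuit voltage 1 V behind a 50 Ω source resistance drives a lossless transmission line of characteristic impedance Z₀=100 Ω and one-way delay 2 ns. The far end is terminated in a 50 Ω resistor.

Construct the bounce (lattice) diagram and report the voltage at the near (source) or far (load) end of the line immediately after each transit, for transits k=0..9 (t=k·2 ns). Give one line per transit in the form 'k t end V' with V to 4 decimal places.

0 0 source 0.6667
1 2 load 0.4444
2 4 source 0.5185
3 6 load 0.4938
4 8 source 0.5021
5 10 load 0.4993
6 12 source 0.5002
7 14 load 0.4999
8 16 source 0.5000
9 18 load 0.5000

Γ_L=-0.333333, Γ_S=-0.333333; launch V₁=1·100/150=0.666667
k=0 src: V=0.6667
k=1 load: inc=0.666667, refl=0.666667·-0.333333=-0.2222; V=0.000000+0.666667+-0.222222=0.4444
k=2 src: inc=-0.222222, refl=-0.222222·-0.333333=0.0741; V=0.666667+-0.222222+0.074074=0.5185
k=3 load: inc=0.074074, refl=0.074074·-0.333333=-0.0247; V=0.444444+0.074074+-0.024691=0.4938
k=4 src: inc=-0.024691, refl=-0.024691·-0.333333=0.0082; V=0.518519+-0.024691+0.008230=0.5021
k=5 load: inc=0.008230, refl=0.008230·-0.333333=-0.0027; V=0.493827+0.008230+-0.002743=0.4993
k=6 src: inc=-0.002743, refl=-0.002743·-0.333333=0.0009; V=0.502058+-0.002743+0.000914=0.5002
k=7 load: inc=0.000914, refl=0.000914·-0.333333=-0.0003; V=0.499314+0.000914+-0.000305=0.4999
k=8 src: inc=-0.000305, refl=-0.000305·-0.333333=0.0001; V=0.500229+-0.000305+0.000102=0.5000
k=9 load: inc=0.000102, refl=0.000102·-0.333333=-0.0000; V=0.499924+0.000102+-0.000034=0.5000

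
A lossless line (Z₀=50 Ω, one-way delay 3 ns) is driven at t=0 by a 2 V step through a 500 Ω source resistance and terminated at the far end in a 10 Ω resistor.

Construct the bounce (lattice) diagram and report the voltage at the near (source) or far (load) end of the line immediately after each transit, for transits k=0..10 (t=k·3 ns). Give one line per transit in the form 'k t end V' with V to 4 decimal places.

Γ_L=-0.666667, Γ_S=0.818182; launch V₁=2·50/550=0.181818
k=0 src: V=0.1818
k=1 load: inc=0.181818, refl=0.181818·-0.666667=-0.1212; V=0.000000+0.181818+-0.121212=0.0606
k=2 src: inc=-0.121212, refl=-0.121212·0.818182=-0.0992; V=0.181818+-0.121212+-0.099174=-0.0386
k=3 load: inc=-0.099174, refl=-0.099174·-0.666667=0.0661; V=0.060606+-0.099174+0.066116=0.0275
k=4 src: inc=0.066116, refl=0.066116·0.818182=0.0541; V=-0.038567+0.066116+0.054095=0.0816
k=5 load: inc=0.054095, refl=0.054095·-0.666667=-0.0361; V=0.027548+0.054095+-0.036063=0.0456
k=6 src: inc=-0.036063, refl=-0.036063·0.818182=-0.0295; V=0.081643+-0.036063+-0.029506=0.0161
k=7 load: inc=-0.029506, refl=-0.029506·-0.666667=0.0197; V=0.045580+-0.029506+0.019671=0.0357
k=8 src: inc=0.019671, refl=0.019671·0.818182=0.0161; V=0.016074+0.019671+0.016094=0.0518
k=9 load: inc=0.016094, refl=0.016094·-0.666667=-0.0107; V=0.035744+0.016094+-0.010730=0.0411
k=10 src: inc=-0.010730, refl=-0.010730·0.818182=-0.0088; V=0.051839+-0.010730+-0.008779=0.0323

0 0 source 0.1818
1 3 load 0.0606
2 6 source -0.0386
3 9 load 0.0275
4 12 source 0.0816
5 15 load 0.0456
6 18 source 0.0161
7 21 load 0.0357
8 24 source 0.0518
9 27 load 0.0411
10 30 source 0.0323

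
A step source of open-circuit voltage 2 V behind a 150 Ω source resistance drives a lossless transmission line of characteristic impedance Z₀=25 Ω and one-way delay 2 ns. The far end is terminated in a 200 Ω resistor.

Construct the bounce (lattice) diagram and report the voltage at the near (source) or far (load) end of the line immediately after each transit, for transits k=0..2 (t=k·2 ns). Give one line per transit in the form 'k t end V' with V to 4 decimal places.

Γ_L=0.777778, Γ_S=0.714286; launch V₁=2·25/175=0.285714
k=0 src: V=0.2857
k=1 load: inc=0.285714, refl=0.285714·0.777778=0.2222; V=0.000000+0.285714+0.222222=0.5079
k=2 src: inc=0.222222, refl=0.222222·0.714286=0.1587; V=0.285714+0.222222+0.158730=0.6667

0 0 source 0.2857
1 2 load 0.5079
2 4 source 0.6667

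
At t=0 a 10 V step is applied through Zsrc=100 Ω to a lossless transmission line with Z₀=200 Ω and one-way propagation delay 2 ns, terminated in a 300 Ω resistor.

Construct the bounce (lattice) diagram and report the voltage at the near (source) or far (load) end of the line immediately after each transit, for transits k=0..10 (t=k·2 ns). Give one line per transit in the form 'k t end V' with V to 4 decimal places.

Γ_L=0.200000, Γ_S=-0.333333; launch V₁=10·200/300=6.666667
k=0 src: V=6.6667
k=1 load: inc=6.666667, refl=6.666667·0.200000=1.3333; V=0.000000+6.666667+1.333333=8.0000
k=2 src: inc=1.333333, refl=1.333333·-0.333333=-0.4444; V=6.666667+1.333333+-0.444444=7.5556
k=3 load: inc=-0.444444, refl=-0.444444·0.200000=-0.0889; V=8.000000+-0.444444+-0.088889=7.4667
k=4 src: inc=-0.088889, refl=-0.088889·-0.333333=0.0296; V=7.555556+-0.088889+0.029630=7.4963
k=5 load: inc=0.029630, refl=0.029630·0.200000=0.0059; V=7.466667+0.029630+0.005926=7.5022
k=6 src: inc=0.005926, refl=0.005926·-0.333333=-0.0020; V=7.496296+0.005926+-0.001975=7.5002
k=7 load: inc=-0.001975, refl=-0.001975·0.200000=-0.0004; V=7.502222+-0.001975+-0.000395=7.4999
k=8 src: inc=-0.000395, refl=-0.000395·-0.333333=0.0001; V=7.500247+-0.000395+0.000132=7.5000
k=9 load: inc=0.000132, refl=0.000132·0.200000=0.0000; V=7.499852+0.000132+0.000026=7.5000
k=10 src: inc=0.000026, refl=0.000026·-0.333333=-0.0000; V=7.499984+0.000026+-0.000009=7.5000

0 0 source 6.6667
1 2 load 8.0000
2 4 source 7.5556
3 6 load 7.4667
4 8 source 7.4963
5 10 load 7.5022
6 12 source 7.5002
7 14 load 7.4999
8 16 source 7.5000
9 18 load 7.5000
10 20 source 7.5000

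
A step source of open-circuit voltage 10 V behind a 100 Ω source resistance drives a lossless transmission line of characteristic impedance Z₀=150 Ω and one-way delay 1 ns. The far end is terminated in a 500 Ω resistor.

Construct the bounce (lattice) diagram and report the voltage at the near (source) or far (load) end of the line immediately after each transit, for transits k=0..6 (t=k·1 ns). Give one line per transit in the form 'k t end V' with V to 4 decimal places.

0 0 source 6.0000
1 1 load 9.2308
2 2 source 8.5846
3 3 load 8.2367
4 4 source 8.3063
5 5 load 8.3437
6 6 source 8.3362

Γ_L=0.538462, Γ_S=-0.200000; launch V₁=10·150/250=6.000000
k=0 src: V=6.0000
k=1 load: inc=6.000000, refl=6.000000·0.538462=3.2308; V=0.000000+6.000000+3.230769=9.2308
k=2 src: inc=3.230769, refl=3.230769·-0.200000=-0.6462; V=6.000000+3.230769+-0.646154=8.5846
k=3 load: inc=-0.646154, refl=-0.646154·0.538462=-0.3479; V=9.230769+-0.646154+-0.347929=8.2367
k=4 src: inc=-0.347929, refl=-0.347929·-0.200000=0.0696; V=8.584615+-0.347929+0.069586=8.3063
k=5 load: inc=0.069586, refl=0.069586·0.538462=0.0375; V=8.236686+0.069586+0.037469=8.3437
k=6 src: inc=0.037469, refl=0.037469·-0.200000=-0.0075; V=8.306272+0.037469+-0.007494=8.3362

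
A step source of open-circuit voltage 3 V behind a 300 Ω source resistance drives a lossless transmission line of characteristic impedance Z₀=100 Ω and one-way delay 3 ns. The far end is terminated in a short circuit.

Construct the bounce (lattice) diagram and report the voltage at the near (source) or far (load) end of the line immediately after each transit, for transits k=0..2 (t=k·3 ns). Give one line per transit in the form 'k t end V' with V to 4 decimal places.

Γ_L=-1.000000, Γ_S=0.500000; launch V₁=3·100/400=0.750000
k=0 src: V=0.7500
k=1 load: inc=0.750000, refl=0.750000·-1.000000=-0.7500; V=0.000000+0.750000+-0.750000=0.0000
k=2 src: inc=-0.750000, refl=-0.750000·0.500000=-0.3750; V=0.750000+-0.750000+-0.375000=-0.3750

0 0 source 0.7500
1 3 load 0.0000
2 6 source -0.3750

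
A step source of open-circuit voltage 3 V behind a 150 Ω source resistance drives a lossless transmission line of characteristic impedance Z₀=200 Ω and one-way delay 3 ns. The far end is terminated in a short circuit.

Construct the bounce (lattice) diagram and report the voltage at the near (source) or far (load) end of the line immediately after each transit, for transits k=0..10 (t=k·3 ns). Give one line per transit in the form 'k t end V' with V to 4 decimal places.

Γ_L=-1.000000, Γ_S=-0.142857; launch V₁=3·200/350=1.714286
k=0 src: V=1.7143
k=1 load: inc=1.714286, refl=1.714286·-1.000000=-1.7143; V=0.000000+1.714286+-1.714286=0.0000
k=2 src: inc=-1.714286, refl=-1.714286·-0.142857=0.2449; V=1.714286+-1.714286+0.244898=0.2449
k=3 load: inc=0.244898, refl=0.244898·-1.000000=-0.2449; V=0.000000+0.244898+-0.244898=0.0000
k=4 src: inc=-0.244898, refl=-0.244898·-0.142857=0.0350; V=0.244898+-0.244898+0.034985=0.0350
k=5 load: inc=0.034985, refl=0.034985·-1.000000=-0.0350; V=0.000000+0.034985+-0.034985=0.0000
k=6 src: inc=-0.034985, refl=-0.034985·-0.142857=0.0050; V=0.034985+-0.034985+0.004998=0.0050
k=7 load: inc=0.004998, refl=0.004998·-1.000000=-0.0050; V=0.000000+0.004998+-0.004998=0.0000
k=8 src: inc=-0.004998, refl=-0.004998·-0.142857=0.0007; V=0.004998+-0.004998+0.000714=0.0007
k=9 load: inc=0.000714, refl=0.000714·-1.000000=-0.0007; V=0.000000+0.000714+-0.000714=0.0000
k=10 src: inc=-0.000714, refl=-0.000714·-0.142857=0.0001; V=0.000714+-0.000714+0.000102=0.0001

0 0 source 1.7143
1 3 load 0.0000
2 6 source 0.2449
3 9 load 0.0000
4 12 source 0.0350
5 15 load 0.0000
6 18 source 0.0050
7 21 load 0.0000
8 24 source 0.0007
9 27 load 0.0000
10 30 source 0.0001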